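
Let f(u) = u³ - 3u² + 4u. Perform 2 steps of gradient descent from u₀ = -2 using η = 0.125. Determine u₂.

f′(u) = 3u² - 6u + 4
Step 1: f′(-2) = 28; u₁ = -2 − 0.125·28 = -5.5
Step 2: f′(-5.5) = 127.75; u₂ = -5.5 − 0.125·127.75 = -21.46875

-21.46875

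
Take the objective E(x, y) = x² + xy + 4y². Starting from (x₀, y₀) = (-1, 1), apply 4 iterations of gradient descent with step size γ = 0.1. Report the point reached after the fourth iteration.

(-0.5025, 0.0825)

∇E = (2x + y, x + 8y)
(x₁, y₁) = (-1, 1) − 0.1·(-1, 7) = (-0.9, 0.3)
(x₂, y₂) = (-0.9, 0.3) − 0.1·(-1.5, 1.5) = (-0.75, 0.15)
(x₃, y₃) = (-0.75, 0.15) − 0.1·(-1.35, 0.45) = (-0.615, 0.105)
(x₄, y₄) = (-0.615, 0.105) − 0.1·(-1.125, 0.225) = (-0.5025, 0.0825)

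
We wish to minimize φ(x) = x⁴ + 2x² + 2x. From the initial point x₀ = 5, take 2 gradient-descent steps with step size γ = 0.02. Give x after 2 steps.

φ′(x) = 4x³ + 4x + 2
x₁ = 5 − 0.02·522 = -5.44
x₂ = -5.44 − 0.02·(-663.716736) = 7.83433472

7.83433472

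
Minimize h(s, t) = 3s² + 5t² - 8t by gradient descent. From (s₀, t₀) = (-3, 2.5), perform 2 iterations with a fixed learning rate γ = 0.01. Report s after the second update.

∇h = (6s, 10t - 8)
(s₁, t₁) = (-3, 2.5) − 0.01·(-18, 17) = (-2.82, 2.33)
(s₂, t₂) = (-2.82, 2.33) − 0.01·(-16.92, 15.3) = (-2.6508, 2.177)
s = -2.6508

-2.6508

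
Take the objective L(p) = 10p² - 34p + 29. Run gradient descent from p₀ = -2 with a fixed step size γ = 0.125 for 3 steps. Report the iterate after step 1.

L′(p) = 20p - 34
Step 1: L′(-2) = -74; p₁ = -2 − 0.125·(-74) = 7.25

7.25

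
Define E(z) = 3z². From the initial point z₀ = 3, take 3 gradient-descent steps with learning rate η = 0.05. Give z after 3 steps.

1.029

E′(z) = 6z
Step 1: E′(3) = 18; z₁ = 3 − 0.05·18 = 2.1
Step 2: E′(2.1) = 12.6; z₂ = 2.1 − 0.05·12.6 = 1.47
Step 3: E′(1.47) = 8.82; z₃ = 1.47 − 0.05·8.82 = 1.029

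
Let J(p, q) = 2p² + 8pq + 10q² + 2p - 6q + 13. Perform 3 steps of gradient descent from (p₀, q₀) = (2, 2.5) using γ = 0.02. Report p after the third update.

∇J = (4p + 8q + 2, 8p + 20q - 6)
(p₁, q₁) = (2, 2.5) − 0.02·(30, 60) = (1.4, 1.3)
(p₂, q₂) = (1.4, 1.3) − 0.02·(18, 31.2) = (1.04, 0.676)
(p₃, q₃) = (1.04, 0.676) − 0.02·(11.568, 15.84) = (0.80864, 0.3592)
p = 0.80864

0.80864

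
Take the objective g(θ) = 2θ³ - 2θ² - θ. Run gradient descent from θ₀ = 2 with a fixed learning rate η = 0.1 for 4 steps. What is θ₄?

g′(θ) = 6θ² - 4θ - 1
θ₁ = 2 − 0.1·15 = 0.5
θ₂ = 0.5 − 0.1·(-1.5) = 0.65
θ₃ = 0.65 − 0.1·(-1.065) = 0.7565
θ₄ = 0.7565 − 0.1·(-0.5922465) = 0.81572465

0.81572465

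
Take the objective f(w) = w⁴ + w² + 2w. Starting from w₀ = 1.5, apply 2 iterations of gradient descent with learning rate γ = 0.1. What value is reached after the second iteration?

-0.46285

f′(w) = 4w³ + 2w + 2
Step 1: f′(1.5) = 18.5; w₁ = 1.5 − 0.1·18.5 = -0.35
Step 2: f′(-0.35) = 1.1285; w₂ = -0.35 − 0.1·1.1285 = -0.46285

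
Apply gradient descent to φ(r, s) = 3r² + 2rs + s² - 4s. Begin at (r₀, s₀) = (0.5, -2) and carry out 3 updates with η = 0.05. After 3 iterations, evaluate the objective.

∇φ = (6r + 2s, 2r + 2s - 4)
(r₁, s₁) = (0.5, -2) − 0.05·(-1, -7) = (0.55, -1.65)
(r₂, s₂) = (0.55, -1.65) − 0.05·(0, -6.2) = (0.55, -1.34)
(r₃, s₃) = (0.55, -1.34) − 0.05·(0.62, -5.58) = (0.519, -1.061)
φ(0.519, -1.061) = 5.076486

5.076486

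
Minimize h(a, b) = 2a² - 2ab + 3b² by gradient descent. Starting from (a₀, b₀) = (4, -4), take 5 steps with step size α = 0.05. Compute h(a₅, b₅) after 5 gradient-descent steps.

1.756715

∇h = (4a - 2b, -2a + 6b)
Step 1: at (4, -4), ∇h = (24, -32) → (4, -4) − 0.05·(24, -32) = (2.8, -2.4)
Step 2: at (2.8, -2.4), ∇h = (16, -20) → (2.8, -2.4) − 0.05·(16, -20) = (2, -1.4)
Step 3: at (2, -1.4), ∇h = (10.8, -12.4) → (2, -1.4) − 0.05·(10.8, -12.4) = (1.46, -0.78)
Step 4: at (1.46, -0.78), ∇h = (7.4, -7.6) → (1.46, -0.78) − 0.05·(7.4, -7.6) = (1.09, -0.4)
Step 5: at (1.09, -0.4), ∇h = (5.16, -4.58) → (1.09, -0.4) − 0.05·(5.16, -4.58) = (0.832, -0.171)
h(0.832, -0.171) = 1.756715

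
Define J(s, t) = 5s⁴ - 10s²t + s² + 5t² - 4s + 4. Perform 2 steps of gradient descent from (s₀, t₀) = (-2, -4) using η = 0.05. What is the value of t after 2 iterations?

∇J = (20s³ - 20st + 2s - 4, -10s² + 10t)
Step 1: at (-2, -4), ∇J = (-328, -80) → (-2, -4) − 0.05·(-328, -80) = (14.4, 0)
Step 2: at (14.4, 0), ∇J = (59744.48, -2073.6) → (14.4, 0) − 0.05·(59744.48, -2073.6) = (-2972.824, 103.68)
t = 103.68

103.68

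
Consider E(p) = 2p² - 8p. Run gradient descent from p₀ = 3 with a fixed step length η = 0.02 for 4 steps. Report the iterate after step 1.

E′(p) = 4p - 8
Step 1: E′(3) = 4; p₁ = 3 − 0.02·4 = 2.92

2.92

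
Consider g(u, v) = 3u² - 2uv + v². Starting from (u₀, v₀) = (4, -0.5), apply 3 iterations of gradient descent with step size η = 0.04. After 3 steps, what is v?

0.283808

∇g = (6u - 2v, -2u + 2v)
Step 1: at (4, -0.5), ∇g = (25, -9) → (4, -0.5) − 0.04·(25, -9) = (3, -0.14)
Step 2: at (3, -0.14), ∇g = (18.28, -6.28) → (3, -0.14) − 0.04·(18.28, -6.28) = (2.2688, 0.1112)
Step 3: at (2.2688, 0.1112), ∇g = (13.3904, -4.3152) → (2.2688, 0.1112) − 0.04·(13.3904, -4.3152) = (1.733184, 0.283808)
v = 0.283808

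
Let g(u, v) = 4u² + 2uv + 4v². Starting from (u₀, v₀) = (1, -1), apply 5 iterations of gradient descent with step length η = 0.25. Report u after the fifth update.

∇g = (8u + 2v, 2u + 8v)
Step 1: at (1, -1), ∇g = (6, -6) → (1, -1) − 0.25·(6, -6) = (-0.5, 0.5)
Step 2: at (-0.5, 0.5), ∇g = (-3, 3) → (-0.5, 0.5) − 0.25·(-3, 3) = (0.25, -0.25)
Step 3: at (0.25, -0.25), ∇g = (1.5, -1.5) → (0.25, -0.25) − 0.25·(1.5, -1.5) = (-0.125, 0.125)
Step 4: at (-0.125, 0.125), ∇g = (-0.75, 0.75) → (-0.125, 0.125) − 0.25·(-0.75, 0.75) = (0.0625, -0.0625)
Step 5: at (0.0625, -0.0625), ∇g = (0.375, -0.375) → (0.0625, -0.0625) − 0.25·(0.375, -0.375) = (-0.03125, 0.03125)
u = -0.03125

-0.03125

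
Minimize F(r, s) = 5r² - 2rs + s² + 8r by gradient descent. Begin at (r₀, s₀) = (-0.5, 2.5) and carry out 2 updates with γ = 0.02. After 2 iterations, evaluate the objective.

4.572544

∇F = (10r - 2s + 8, -2r + 2s)
Step 1: at (-0.5, 2.5), ∇F = (-2, 6) → (-0.5, 2.5) − 0.02·(-2, 6) = (-0.46, 2.38)
Step 2: at (-0.46, 2.38), ∇F = (-1.36, 5.68) → (-0.46, 2.38) − 0.02·(-1.36, 5.68) = (-0.4328, 2.2664)
F(-0.4328, 2.2664) = 4.572544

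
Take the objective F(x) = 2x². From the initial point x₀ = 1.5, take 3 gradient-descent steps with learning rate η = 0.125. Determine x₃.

0.1875

F′(x) = 4x
Step 1: F′(1.5) = 6; x₁ = 1.5 − 0.125·6 = 0.75
Step 2: F′(0.75) = 3; x₂ = 0.75 − 0.125·3 = 0.375
Step 3: F′(0.375) = 1.5; x₃ = 0.375 − 0.125·1.5 = 0.1875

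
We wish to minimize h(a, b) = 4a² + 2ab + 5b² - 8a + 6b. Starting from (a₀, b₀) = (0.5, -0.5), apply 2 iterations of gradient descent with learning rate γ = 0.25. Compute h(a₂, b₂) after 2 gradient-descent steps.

-6.484375

∇h = (8a + 2b - 8, 2a + 10b + 6)
(a₁, b₁) = (0.5, -0.5) − 0.25·(-5, 2) = (1.75, -1)
(a₂, b₂) = (1.75, -1) − 0.25·(4, -0.5) = (0.75, -0.875)
h(0.75, -0.875) = -6.484375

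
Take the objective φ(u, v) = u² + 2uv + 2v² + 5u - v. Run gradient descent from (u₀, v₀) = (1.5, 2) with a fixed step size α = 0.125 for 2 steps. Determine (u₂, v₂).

∇φ = (2u + 2v + 5, 2u + 4v - 1)
Step 1: at (1.5, 2), ∇φ = (12, 10) → (1.5, 2) − 0.125·(12, 10) = (0, 0.75)
Step 2: at (0, 0.75), ∇φ = (6.5, 2) → (0, 0.75) − 0.125·(6.5, 2) = (-0.8125, 0.5)

(-0.8125, 0.5)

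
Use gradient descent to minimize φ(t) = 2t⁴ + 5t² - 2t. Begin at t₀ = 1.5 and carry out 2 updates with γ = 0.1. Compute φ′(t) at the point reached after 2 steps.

φ′(t) = 8t³ + 10t - 2
Step 1: φ′(1.5) = 40; t₁ = 1.5 − 0.1·40 = -2.5
Step 2: φ′(-2.5) = -152; t₂ = -2.5 − 0.1·(-152) = 12.7
φ′(t) at (12.7) = 16512.064

16512.064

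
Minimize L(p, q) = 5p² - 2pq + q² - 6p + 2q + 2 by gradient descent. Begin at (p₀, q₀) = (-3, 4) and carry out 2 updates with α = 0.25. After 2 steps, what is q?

3.5

∇L = (10p - 2q - 6, -2p + 2q + 2)
Step 1: at (-3, 4), ∇L = (-44, 16) → (-3, 4) − 0.25·(-44, 16) = (8, 0)
Step 2: at (8, 0), ∇L = (74, -14) → (8, 0) − 0.25·(74, -14) = (-10.5, 3.5)
q = 3.5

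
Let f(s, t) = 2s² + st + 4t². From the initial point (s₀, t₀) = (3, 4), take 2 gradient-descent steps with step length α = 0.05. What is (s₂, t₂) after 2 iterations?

(1.6475, 1.24)

∇f = (4s + t, s + 8t)
(s₁, t₁) = (3, 4) − 0.05·(16, 35) = (2.2, 2.25)
(s₂, t₂) = (2.2, 2.25) − 0.05·(11.05, 20.2) = (1.6475, 1.24)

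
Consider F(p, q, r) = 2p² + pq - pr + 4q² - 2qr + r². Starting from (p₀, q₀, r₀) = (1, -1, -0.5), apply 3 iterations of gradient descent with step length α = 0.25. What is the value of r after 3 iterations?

∇F = (4p + q - r, p + 8q - 2r, -p - 2q + 2r)
(p₁, q₁, r₁) = (1, -1, -0.5) − 0.25·(3.5, -6, 0) = (0.125, 0.5, -0.5)
(p₂, q₂, r₂) = (0.125, 0.5, -0.5) − 0.25·(1.5, 5.125, -2.125) = (-0.25, -0.78125, 0.03125)
(p₃, q₃, r₃) = (-0.25, -0.78125, 0.03125) − 0.25·(-1.8125, -6.5625, 1.875) = (0.203125, 0.859375, -0.4375)
r = -0.4375

-0.4375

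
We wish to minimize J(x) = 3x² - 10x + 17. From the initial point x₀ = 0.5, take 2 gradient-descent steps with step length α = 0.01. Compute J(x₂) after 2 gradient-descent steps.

11.85472492

J′(x) = 6x - 10
x₁ = 0.5 − 0.01·(-7) = 0.57
x₂ = 0.57 − 0.01·(-6.58) = 0.6358
J(0.6358) = 11.85472492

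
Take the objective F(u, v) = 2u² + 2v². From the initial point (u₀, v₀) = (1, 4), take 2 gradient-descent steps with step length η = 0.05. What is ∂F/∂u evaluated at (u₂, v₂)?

2.56

∇F = (4u, 4v)
Step 1: at (1, 4), ∇F = (4, 16) → (1, 4) − 0.05·(4, 16) = (0.8, 3.2)
Step 2: at (0.8, 3.2), ∇F = (3.2, 12.8) → (0.8, 3.2) − 0.05·(3.2, 12.8) = (0.64, 2.56)
∂F/∂u at (0.64, 2.56) = 2.56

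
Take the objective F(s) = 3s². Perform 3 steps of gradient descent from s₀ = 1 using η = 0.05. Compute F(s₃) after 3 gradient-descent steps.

F′(s) = 6s
Step 1: F′(1) = 6; s₁ = 1 − 0.05·6 = 0.7
Step 2: F′(0.7) = 4.2; s₂ = 0.7 − 0.05·4.2 = 0.49
Step 3: F′(0.49) = 2.94; s₃ = 0.49 − 0.05·2.94 = 0.343
F(0.343) = 0.352947

0.352947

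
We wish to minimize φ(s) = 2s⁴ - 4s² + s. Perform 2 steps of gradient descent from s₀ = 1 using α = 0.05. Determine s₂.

φ′(s) = 8s³ - 8s + 1
s₁ = 1 − 0.05·1 = 0.95
s₂ = 0.95 − 0.05·0.259 = 0.93705

0.93705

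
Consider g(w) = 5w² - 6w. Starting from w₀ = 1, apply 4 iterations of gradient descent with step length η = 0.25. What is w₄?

2.625

g′(w) = 10w - 6
Step 1: g′(1) = 4; w₁ = 1 − 0.25·4 = 0
Step 2: g′(0) = -6; w₂ = 0 − 0.25·(-6) = 1.5
Step 3: g′(1.5) = 9; w₃ = 1.5 − 0.25·9 = -0.75
Step 4: g′(-0.75) = -13.5; w₄ = -0.75 − 0.25·(-13.5) = 2.625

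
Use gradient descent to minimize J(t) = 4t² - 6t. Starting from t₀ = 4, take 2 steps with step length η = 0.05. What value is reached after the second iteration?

J′(t) = 8t - 6
Step 1: J′(4) = 26; t₁ = 4 − 0.05·26 = 2.7
Step 2: J′(2.7) = 15.6; t₂ = 2.7 − 0.05·15.6 = 1.92

1.92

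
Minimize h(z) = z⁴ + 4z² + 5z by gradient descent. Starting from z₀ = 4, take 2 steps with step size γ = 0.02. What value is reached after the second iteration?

h′(z) = 4z³ + 8z + 5
z₁ = 4 − 0.02·293 = -1.86
z₂ = -1.86 − 0.02·(-35.619424) = -1.14761152

-1.14761152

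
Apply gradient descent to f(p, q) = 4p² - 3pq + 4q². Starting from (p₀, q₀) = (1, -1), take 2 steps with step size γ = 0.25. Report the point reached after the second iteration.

∇f = (8p - 3q, -3p + 8q)
(p₁, q₁) = (1, -1) − 0.25·(11, -11) = (-1.75, 1.75)
(p₂, q₂) = (-1.75, 1.75) − 0.25·(-19.25, 19.25) = (3.0625, -3.0625)

(3.0625, -3.0625)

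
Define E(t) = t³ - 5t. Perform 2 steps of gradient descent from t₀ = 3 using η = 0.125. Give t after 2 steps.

E′(t) = 3t² - 5
Step 1: E′(3) = 22; t₁ = 3 − 0.125·22 = 0.25
Step 2: E′(0.25) = -4.8125; t₂ = 0.25 − 0.125·(-4.8125) = 0.8515625

0.8515625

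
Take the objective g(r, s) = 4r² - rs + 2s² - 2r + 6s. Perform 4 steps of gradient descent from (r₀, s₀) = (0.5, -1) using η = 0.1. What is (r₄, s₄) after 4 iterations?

(0.08465, -1.3999)

∇g = (8r - s - 2, -r + 4s + 6)
(r₁, s₁) = (0.5, -1) − 0.1·(3, 1.5) = (0.2, -1.15)
(r₂, s₂) = (0.2, -1.15) − 0.1·(0.75, 1.2) = (0.125, -1.27)
(r₃, s₃) = (0.125, -1.27) − 0.1·(0.27, 0.795) = (0.098, -1.3495)
(r₄, s₄) = (0.098, -1.3495) − 0.1·(0.1335, 0.504) = (0.08465, -1.3999)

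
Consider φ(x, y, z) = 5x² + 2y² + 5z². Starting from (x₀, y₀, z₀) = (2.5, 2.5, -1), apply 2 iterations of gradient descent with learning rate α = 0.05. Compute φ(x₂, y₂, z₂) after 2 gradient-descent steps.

7.385625

∇φ = (10x, 4y, 10z)
Step 1: at (2.5, 2.5, -1), ∇φ = (25, 10, -10) → (2.5, 2.5, -1) − 0.05·(25, 10, -10) = (1.25, 2, -0.5)
Step 2: at (1.25, 2, -0.5), ∇φ = (12.5, 8, -5) → (1.25, 2, -0.5) − 0.05·(12.5, 8, -5) = (0.625, 1.6, -0.25)
φ(0.625, 1.6, -0.25) = 7.385625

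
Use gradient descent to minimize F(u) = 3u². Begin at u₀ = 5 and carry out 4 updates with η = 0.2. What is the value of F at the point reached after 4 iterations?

0.000192

F′(u) = 6u
u₁ = 5 − 0.2·30 = -1
u₂ = -1 − 0.2·(-6) = 0.2
u₃ = 0.2 − 0.2·1.2 = -0.04
u₄ = -0.04 − 0.2·(-0.24) = 0.008
F(0.008) = 0.000192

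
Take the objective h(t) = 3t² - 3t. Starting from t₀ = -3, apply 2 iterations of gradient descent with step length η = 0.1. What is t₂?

-0.06

h′(t) = 6t - 3
t₁ = -3 − 0.1·(-21) = -0.9
t₂ = -0.9 − 0.1·(-8.4) = -0.06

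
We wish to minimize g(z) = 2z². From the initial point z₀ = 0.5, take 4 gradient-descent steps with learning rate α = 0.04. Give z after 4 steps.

g′(z) = 4z
Step 1: g′(0.5) = 2; z₁ = 0.5 − 0.04·2 = 0.42
Step 2: g′(0.42) = 1.68; z₂ = 0.42 − 0.04·1.68 = 0.3528
Step 3: g′(0.3528) = 1.4112; z₃ = 0.3528 − 0.04·1.4112 = 0.296352
Step 4: g′(0.296352) = 1.185408; z₄ = 0.296352 − 0.04·1.185408 = 0.24893568

0.24893568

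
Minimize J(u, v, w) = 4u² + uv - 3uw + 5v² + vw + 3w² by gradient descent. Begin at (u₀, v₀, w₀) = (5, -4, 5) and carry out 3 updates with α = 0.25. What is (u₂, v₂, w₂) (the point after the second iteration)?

(1.0625, -5.75, -2.1875)

∇J = (8u + v - 3w, u + 10v + w, -3u + v + 6w)
(u₁, v₁, w₁) = (5, -4, 5) − 0.25·(21, -30, 11) = (-0.25, 3.5, 2.25)
(u₂, v₂, w₂) = (-0.25, 3.5, 2.25) − 0.25·(-5.25, 37, 17.75) = (1.0625, -5.75, -2.1875)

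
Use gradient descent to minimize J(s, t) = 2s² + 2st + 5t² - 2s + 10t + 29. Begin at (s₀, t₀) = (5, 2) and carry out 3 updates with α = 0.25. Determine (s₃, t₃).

(-4.375, -19.375)

∇J = (4s + 2t - 2, 2s + 10t + 10)
Step 1: at (5, 2), ∇J = (22, 40) → (5, 2) − 0.25·(22, 40) = (-0.5, -8)
Step 2: at (-0.5, -8), ∇J = (-20, -71) → (-0.5, -8) − 0.25·(-20, -71) = (4.5, 9.75)
Step 3: at (4.5, 9.75), ∇J = (35.5, 116.5) → (4.5, 9.75) − 0.25·(35.5, 116.5) = (-4.375, -19.375)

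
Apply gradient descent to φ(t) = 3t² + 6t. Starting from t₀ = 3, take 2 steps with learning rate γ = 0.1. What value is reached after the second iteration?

-0.36

φ′(t) = 6t + 6
t₁ = 3 − 0.1·24 = 0.6
t₂ = 0.6 − 0.1·9.6 = -0.36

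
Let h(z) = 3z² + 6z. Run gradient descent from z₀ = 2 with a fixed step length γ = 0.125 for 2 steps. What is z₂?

-0.8125

h′(z) = 6z + 6
z₁ = 2 − 0.125·18 = -0.25
z₂ = -0.25 − 0.125·4.5 = -0.8125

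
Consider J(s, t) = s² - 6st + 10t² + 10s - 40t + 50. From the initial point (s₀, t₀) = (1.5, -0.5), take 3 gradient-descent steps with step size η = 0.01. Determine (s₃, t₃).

(1.127372, 0.915036)

∇J = (2s - 6t + 10, -6s + 20t - 40)
Step 1: at (1.5, -0.5), ∇J = (16, -59) → (1.5, -0.5) − 0.01·(16, -59) = (1.34, 0.09)
Step 2: at (1.34, 0.09), ∇J = (12.14, -46.24) → (1.34, 0.09) − 0.01·(12.14, -46.24) = (1.2186, 0.5524)
Step 3: at (1.2186, 0.5524), ∇J = (9.1228, -36.2636) → (1.2186, 0.5524) − 0.01·(9.1228, -36.2636) = (1.127372, 0.915036)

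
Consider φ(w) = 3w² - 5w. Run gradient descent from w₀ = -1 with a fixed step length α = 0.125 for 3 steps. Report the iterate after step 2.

0.71875

φ′(w) = 6w - 5
Step 1: φ′(-1) = -11; w₁ = -1 − 0.125·(-11) = 0.375
Step 2: φ′(0.375) = -2.75; w₂ = 0.375 − 0.125·(-2.75) = 0.71875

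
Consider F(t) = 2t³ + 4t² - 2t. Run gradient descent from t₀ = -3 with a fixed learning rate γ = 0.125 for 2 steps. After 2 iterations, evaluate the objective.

F′(t) = 6t² + 8t - 2
Step 1: F′(-3) = 28; t₁ = -3 − 0.125·28 = -6.5
Step 2: F′(-6.5) = 199.5; t₂ = -6.5 − 0.125·199.5 = -31.4375
F(-31.4375) = -58124.25341796875

-58124.25341796875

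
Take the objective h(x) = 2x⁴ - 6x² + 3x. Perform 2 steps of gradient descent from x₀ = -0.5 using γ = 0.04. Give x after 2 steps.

-1.15716224

h′(x) = 8x³ - 12x + 3
x₁ = -0.5 − 0.04·8 = -0.82
x₂ = -0.82 − 0.04·8.429056 = -1.15716224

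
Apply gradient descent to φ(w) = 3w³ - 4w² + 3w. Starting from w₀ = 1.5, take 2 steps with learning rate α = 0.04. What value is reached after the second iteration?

0.8691

φ′(w) = 9w² - 8w + 3
w₁ = 1.5 − 0.04·11.25 = 1.05
w₂ = 1.05 − 0.04·4.5225 = 0.8691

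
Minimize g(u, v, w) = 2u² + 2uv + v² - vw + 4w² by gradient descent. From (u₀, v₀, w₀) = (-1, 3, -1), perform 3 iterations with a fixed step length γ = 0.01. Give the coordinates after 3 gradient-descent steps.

∇g = (4u + 2v, 2u + 2v - w, -v + 8w)
Step 1: at (-1, 3, -1), ∇g = (2, 5, -11) → (-1, 3, -1) − 0.01·(2, 5, -11) = (-1.02, 2.95, -0.89)
Step 2: at (-1.02, 2.95, -0.89), ∇g = (1.82, 4.75, -10.07) → (-1.02, 2.95, -0.89) − 0.01·(1.82, 4.75, -10.07) = (-1.0382, 2.9025, -0.7893)
Step 3: at (-1.0382, 2.9025, -0.7893), ∇g = (1.6522, 4.5179, -9.2169) → (-1.0382, 2.9025, -0.7893) − 0.01·(1.6522, 4.5179, -9.2169) = (-1.054722, 2.857321, -0.697131)

(-1.054722, 2.857321, -0.697131)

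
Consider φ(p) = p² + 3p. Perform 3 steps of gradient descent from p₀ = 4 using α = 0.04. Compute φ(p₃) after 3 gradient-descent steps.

16.092238790656

φ′(p) = 2p + 3
p₁ = 4 − 0.04·11 = 3.56
p₂ = 3.56 − 0.04·10.12 = 3.1552
p₃ = 3.1552 − 0.04·9.3104 = 2.782784
φ(2.782784) = 16.092238790656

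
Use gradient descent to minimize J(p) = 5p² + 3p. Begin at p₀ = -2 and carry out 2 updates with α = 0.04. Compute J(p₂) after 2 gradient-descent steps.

1.42272

J′(p) = 10p + 3
p₁ = -2 − 0.04·(-17) = -1.32
p₂ = -1.32 − 0.04·(-10.2) = -0.912
J(-0.912) = 1.42272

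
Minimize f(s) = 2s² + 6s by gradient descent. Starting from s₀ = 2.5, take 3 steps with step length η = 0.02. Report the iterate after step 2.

f′(s) = 4s + 6
Step 1: f′(2.5) = 16; s₁ = 2.5 − 0.02·16 = 2.18
Step 2: f′(2.18) = 14.72; s₂ = 2.18 − 0.02·14.72 = 1.8856

1.8856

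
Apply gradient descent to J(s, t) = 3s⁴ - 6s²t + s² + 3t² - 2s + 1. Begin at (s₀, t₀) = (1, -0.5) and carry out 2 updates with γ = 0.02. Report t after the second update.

∇J = (12s³ - 12st + 2s - 2, -6s² + 6t)
Step 1: at (1, -0.5), ∇J = (18, -9) → (1, -0.5) − 0.02·(18, -9) = (0.64, -0.32)
Step 2: at (0.64, -0.32), ∇J = (4.883328, -4.3776) → (0.64, -0.32) − 0.02·(4.883328, -4.3776) = (0.54233344, -0.232448)
t = -0.232448

-0.232448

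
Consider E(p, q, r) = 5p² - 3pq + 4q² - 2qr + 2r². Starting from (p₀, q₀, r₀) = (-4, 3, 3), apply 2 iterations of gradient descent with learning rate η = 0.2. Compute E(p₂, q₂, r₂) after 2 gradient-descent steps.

∇E = (10p - 3q, -3p + 8q - 2r, -2q + 4r)
(p₁, q₁, r₁) = (-4, 3, 3) − 0.2·(-49, 30, 6) = (5.8, -3, 1.8)
(p₂, q₂, r₂) = (5.8, -3, 1.8) − 0.2·(67, -45, 13.2) = (-7.6, 6, -0.84)
E(-7.6, 6, -0.84) = 581.0912

581.0912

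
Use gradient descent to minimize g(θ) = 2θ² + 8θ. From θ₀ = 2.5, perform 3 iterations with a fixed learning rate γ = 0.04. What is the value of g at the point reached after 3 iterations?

g′(θ) = 4θ + 8
θ₁ = 2.5 − 0.04·18 = 1.78
θ₂ = 1.78 − 0.04·15.12 = 1.1752
θ₃ = 1.1752 − 0.04·12.7008 = 0.667168
g(0.667168) = 6.227570280448

6.227570280448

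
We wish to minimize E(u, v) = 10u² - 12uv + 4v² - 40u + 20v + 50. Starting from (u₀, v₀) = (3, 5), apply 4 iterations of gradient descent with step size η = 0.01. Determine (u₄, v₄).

(4.05831936, 4.37452544)

∇E = (20u - 12v - 40, -12u + 8v + 20)
(u₁, v₁) = (3, 5) − 0.01·(-40, 24) = (3.4, 4.76)
(u₂, v₂) = (3.4, 4.76) − 0.01·(-29.12, 17.28) = (3.6912, 4.5872)
(u₃, v₃) = (3.6912, 4.5872) − 0.01·(-21.2224, 12.4032) = (3.903424, 4.463168)
(u₄, v₄) = (3.903424, 4.463168) − 0.01·(-15.489536, 8.864256) = (4.05831936, 4.37452544)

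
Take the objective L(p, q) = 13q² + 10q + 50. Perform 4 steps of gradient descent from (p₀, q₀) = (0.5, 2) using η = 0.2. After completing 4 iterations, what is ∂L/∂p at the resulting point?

∇L = (0, 26q + 10)
(p₁, q₁) = (0.5, 2) − 0.2·(0, 62) = (0.5, -10.4)
(p₂, q₂) = (0.5, -10.4) − 0.2·(0, -260.4) = (0.5, 41.68)
(p₃, q₃) = (0.5, 41.68) − 0.2·(0, 1093.68) = (0.5, -177.056)
(p₄, q₄) = (0.5, -177.056) − 0.2·(0, -4593.456) = (0.5, 741.6352)
∂L/∂p at (0.5, 741.6352) = 0

0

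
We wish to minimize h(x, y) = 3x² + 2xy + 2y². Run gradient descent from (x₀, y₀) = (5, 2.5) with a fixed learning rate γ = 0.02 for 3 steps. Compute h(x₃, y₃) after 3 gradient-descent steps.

44.1463104

∇h = (6x + 2y, 2x + 4y)
Step 1: at (5, 2.5), ∇h = (35, 20) → (5, 2.5) − 0.02·(35, 20) = (4.3, 2.1)
Step 2: at (4.3, 2.1), ∇h = (30, 17) → (4.3, 2.1) − 0.02·(30, 17) = (3.7, 1.76)
Step 3: at (3.7, 1.76), ∇h = (25.72, 14.44) → (3.7, 1.76) − 0.02·(25.72, 14.44) = (3.1856, 1.4712)
h(3.1856, 1.4712) = 44.1463104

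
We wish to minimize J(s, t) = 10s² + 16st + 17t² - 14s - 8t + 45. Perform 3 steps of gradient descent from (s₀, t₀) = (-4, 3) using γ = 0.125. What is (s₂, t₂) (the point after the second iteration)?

(0.625, -0.0625)

∇J = (20s + 16t - 14, 16s + 34t - 8)
Step 1: at (-4, 3), ∇J = (-46, 30) → (-4, 3) − 0.125·(-46, 30) = (1.75, -0.75)
Step 2: at (1.75, -0.75), ∇J = (9, -5.5) → (1.75, -0.75) − 0.125·(9, -5.5) = (0.625, -0.0625)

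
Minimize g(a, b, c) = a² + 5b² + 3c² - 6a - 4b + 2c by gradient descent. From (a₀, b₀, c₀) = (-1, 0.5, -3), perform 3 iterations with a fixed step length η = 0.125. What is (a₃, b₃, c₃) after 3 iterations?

(1.3125, 0.3984375, -0.375)

∇g = (2a - 6, 10b - 4, 6c + 2)
(a₁, b₁, c₁) = (-1, 0.5, -3) − 0.125·(-8, 1, -16) = (0, 0.375, -1)
(a₂, b₂, c₂) = (0, 0.375, -1) − 0.125·(-6, -0.25, -4) = (0.75, 0.40625, -0.5)
(a₃, b₃, c₃) = (0.75, 0.40625, -0.5) − 0.125·(-4.5, 0.0625, -1) = (1.3125, 0.3984375, -0.375)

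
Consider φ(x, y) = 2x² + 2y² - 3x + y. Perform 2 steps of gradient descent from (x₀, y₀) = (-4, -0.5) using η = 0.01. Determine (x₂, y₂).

∇φ = (4x - 3, 4y + 1)
(x₁, y₁) = (-4, -0.5) − 0.01·(-19, -1) = (-3.81, -0.49)
(x₂, y₂) = (-3.81, -0.49) − 0.01·(-18.24, -0.96) = (-3.6276, -0.4804)

(-3.6276, -0.4804)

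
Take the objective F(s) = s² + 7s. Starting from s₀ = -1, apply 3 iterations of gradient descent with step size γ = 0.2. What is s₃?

-2.96

F′(s) = 2s + 7
s₁ = -1 − 0.2·5 = -2
s₂ = -2 − 0.2·3 = -2.6
s₃ = -2.6 − 0.2·1.8 = -2.96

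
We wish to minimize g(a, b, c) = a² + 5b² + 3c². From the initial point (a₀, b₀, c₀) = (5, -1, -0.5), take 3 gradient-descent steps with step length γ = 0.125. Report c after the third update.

∇g = (2a, 10b, 6c)
(a₁, b₁, c₁) = (5, -1, -0.5) − 0.125·(10, -10, -3) = (3.75, 0.25, -0.125)
(a₂, b₂, c₂) = (3.75, 0.25, -0.125) − 0.125·(7.5, 2.5, -0.75) = (2.8125, -0.0625, -0.03125)
(a₃, b₃, c₃) = (2.8125, -0.0625, -0.03125) − 0.125·(5.625, -0.625, -0.1875) = (2.109375, 0.015625, -0.0078125)
c = -0.0078125

-0.0078125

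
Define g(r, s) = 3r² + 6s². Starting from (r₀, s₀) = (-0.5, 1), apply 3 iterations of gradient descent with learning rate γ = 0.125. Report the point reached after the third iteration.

∇g = (6r, 12s)
Step 1: at (-0.5, 1), ∇g = (-3, 12) → (-0.5, 1) − 0.125·(-3, 12) = (-0.125, -0.5)
Step 2: at (-0.125, -0.5), ∇g = (-0.75, -6) → (-0.125, -0.5) − 0.125·(-0.75, -6) = (-0.03125, 0.25)
Step 3: at (-0.03125, 0.25), ∇g = (-0.1875, 3) → (-0.03125, 0.25) − 0.125·(-0.1875, 3) = (-0.0078125, -0.125)

(-0.0078125, -0.125)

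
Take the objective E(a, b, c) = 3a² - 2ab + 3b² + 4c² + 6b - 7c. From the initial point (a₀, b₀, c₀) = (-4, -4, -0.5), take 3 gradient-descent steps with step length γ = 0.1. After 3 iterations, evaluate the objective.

∇E = (6a - 2b, -2a + 6b + 6, 8c - 7)
Step 1: at (-4, -4, -0.5), ∇E = (-16, -10, -11) → (-4, -4, -0.5) − 0.1·(-16, -10, -11) = (-2.4, -3, 0.6)
Step 2: at (-2.4, -3, 0.6), ∇E = (-8.4, -7.2, -2.2) → (-2.4, -3, 0.6) − 0.1·(-8.4, -7.2, -2.2) = (-1.56, -2.28, 0.82)
Step 3: at (-1.56, -2.28, 0.82), ∇E = (-4.8, -4.56, -0.44) → (-1.56, -2.28, 0.82) − 0.1·(-4.8, -4.56, -0.44) = (-1.08, -1.824, 0.864)
E(-1.08, -1.824, 0.864) = -4.465728

-4.465728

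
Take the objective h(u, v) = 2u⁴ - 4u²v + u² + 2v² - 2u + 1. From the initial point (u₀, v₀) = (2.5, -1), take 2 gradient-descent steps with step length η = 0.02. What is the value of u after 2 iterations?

∇h = (8u³ - 8uv + 2u - 2, -4u² + 4v)
Step 1: at (2.5, -1), ∇h = (148, -29) → (2.5, -1) − 0.02·(148, -29) = (-0.46, -0.42)
Step 2: at (-0.46, -0.42), ∇h = (-5.244288, -2.5264) → (-0.46, -0.42) − 0.02·(-5.244288, -2.5264) = (-0.35511424, -0.369472)
u = -0.35511424

-0.35511424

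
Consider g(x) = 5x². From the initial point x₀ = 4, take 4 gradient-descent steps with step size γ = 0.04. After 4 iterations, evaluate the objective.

g′(x) = 10x
Step 1: g′(4) = 40; x₁ = 4 − 0.04·40 = 2.4
Step 2: g′(2.4) = 24; x₂ = 2.4 − 0.04·24 = 1.44
Step 3: g′(1.44) = 14.4; x₃ = 1.44 − 0.04·14.4 = 0.864
Step 4: g′(0.864) = 8.64; x₄ = 0.864 − 0.04·8.64 = 0.5184
g(0.5184) = 1.3436928

1.3436928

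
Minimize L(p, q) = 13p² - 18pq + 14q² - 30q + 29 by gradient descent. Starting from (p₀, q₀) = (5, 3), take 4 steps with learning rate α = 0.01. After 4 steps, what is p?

3.13976672

∇L = (26p - 18q, -18p + 28q - 30)
(p₁, q₁) = (5, 3) − 0.01·(76, -36) = (4.24, 3.36)
(p₂, q₂) = (4.24, 3.36) − 0.01·(49.76, -12.24) = (3.7424, 3.4824)
(p₃, q₃) = (3.7424, 3.4824) − 0.01·(34.6192, 0.144) = (3.396208, 3.48096)
(p₄, q₄) = (3.396208, 3.48096) − 0.01·(25.644128, 6.335136) = (3.13976672, 3.41760864)
p = 3.13976672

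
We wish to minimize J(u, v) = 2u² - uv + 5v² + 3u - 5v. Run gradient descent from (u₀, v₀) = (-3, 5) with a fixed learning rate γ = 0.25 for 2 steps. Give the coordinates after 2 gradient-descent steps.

(-2.5, 11.875)

∇J = (4u - v + 3, -u + 10v - 5)
Step 1: at (-3, 5), ∇J = (-14, 48) → (-3, 5) − 0.25·(-14, 48) = (0.5, -7)
Step 2: at (0.5, -7), ∇J = (12, -75.5) → (0.5, -7) − 0.25·(12, -75.5) = (-2.5, 11.875)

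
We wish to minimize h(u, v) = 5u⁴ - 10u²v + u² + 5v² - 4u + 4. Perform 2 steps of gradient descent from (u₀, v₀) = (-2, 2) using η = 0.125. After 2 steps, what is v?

∇h = (20u³ - 20uv + 2u - 4, -10u² + 10v)
Step 1: at (-2, 2), ∇h = (-88, -20) → (-2, 2) − 0.125·(-88, -20) = (9, 4.5)
Step 2: at (9, 4.5), ∇h = (13784, -765) → (9, 4.5) − 0.125·(13784, -765) = (-1714, 100.125)
v = 100.125

100.125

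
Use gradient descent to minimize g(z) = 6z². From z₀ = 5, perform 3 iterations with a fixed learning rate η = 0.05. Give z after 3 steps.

0.32

g′(z) = 12z
Step 1: g′(5) = 60; z₁ = 5 − 0.05·60 = 2
Step 2: g′(2) = 24; z₂ = 2 − 0.05·24 = 0.8
Step 3: g′(0.8) = 9.6; z₃ = 0.8 − 0.05·9.6 = 0.32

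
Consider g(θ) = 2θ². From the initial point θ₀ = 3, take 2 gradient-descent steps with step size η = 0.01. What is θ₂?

2.7648

g′(θ) = 4θ
θ₁ = 3 − 0.01·12 = 2.88
θ₂ = 2.88 − 0.01·11.52 = 2.7648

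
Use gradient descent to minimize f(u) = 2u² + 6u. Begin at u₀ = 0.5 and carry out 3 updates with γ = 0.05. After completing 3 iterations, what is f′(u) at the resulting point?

f′(u) = 4u + 6
Step 1: f′(0.5) = 8; u₁ = 0.5 − 0.05·8 = 0.1
Step 2: f′(0.1) = 6.4; u₂ = 0.1 − 0.05·6.4 = -0.22
Step 3: f′(-0.22) = 5.12; u₃ = -0.22 − 0.05·5.12 = -0.476
f′(u) at (-0.476) = 4.096

4.096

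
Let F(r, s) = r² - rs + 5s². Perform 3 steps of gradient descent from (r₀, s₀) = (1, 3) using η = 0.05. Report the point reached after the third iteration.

∇F = (2r - s, -r + 10s)
(r₁, s₁) = (1, 3) − 0.05·(-1, 29) = (1.05, 1.55)
(r₂, s₂) = (1.05, 1.55) − 0.05·(0.55, 14.45) = (1.0225, 0.8275)
(r₃, s₃) = (1.0225, 0.8275) − 0.05·(1.2175, 7.2525) = (0.961625, 0.464875)

(0.961625, 0.464875)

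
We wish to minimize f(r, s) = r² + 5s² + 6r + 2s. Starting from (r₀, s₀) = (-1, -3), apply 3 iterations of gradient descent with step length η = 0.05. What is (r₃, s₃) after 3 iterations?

(-1.542, -0.55)

∇f = (2r + 6, 10s + 2)
(r₁, s₁) = (-1, -3) − 0.05·(4, -28) = (-1.2, -1.6)
(r₂, s₂) = (-1.2, -1.6) − 0.05·(3.6, -14) = (-1.38, -0.9)
(r₃, s₃) = (-1.38, -0.9) − 0.05·(3.24, -7) = (-1.542, -0.55)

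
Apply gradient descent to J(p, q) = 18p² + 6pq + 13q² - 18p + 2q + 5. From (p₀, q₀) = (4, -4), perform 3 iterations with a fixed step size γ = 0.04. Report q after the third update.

∇J = (36p + 6q - 18, 6p + 26q + 2)
Step 1: at (4, -4), ∇J = (102, -78) → (4, -4) − 0.04·(102, -78) = (-0.08, -0.88)
Step 2: at (-0.08, -0.88), ∇J = (-26.16, -21.36) → (-0.08, -0.88) − 0.04·(-26.16, -21.36) = (0.9664, -0.0256)
Step 3: at (0.9664, -0.0256), ∇J = (16.6368, 7.1328) → (0.9664, -0.0256) − 0.04·(16.6368, 7.1328) = (0.300928, -0.310912)
q = -0.310912

-0.310912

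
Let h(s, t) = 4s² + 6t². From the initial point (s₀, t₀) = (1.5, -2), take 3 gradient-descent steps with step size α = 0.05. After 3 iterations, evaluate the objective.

0.518208

∇h = (8s, 12t)
(s₁, t₁) = (1.5, -2) − 0.05·(12, -24) = (0.9, -0.8)
(s₂, t₂) = (0.9, -0.8) − 0.05·(7.2, -9.6) = (0.54, -0.32)
(s₃, t₃) = (0.54, -0.32) − 0.05·(4.32, -3.84) = (0.324, -0.128)
h(0.324, -0.128) = 0.518208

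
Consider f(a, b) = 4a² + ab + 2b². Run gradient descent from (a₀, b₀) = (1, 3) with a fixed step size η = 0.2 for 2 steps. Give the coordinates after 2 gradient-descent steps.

(0.64, 0.32)

∇f = (8a + b, a + 4b)
(a₁, b₁) = (1, 3) − 0.2·(11, 13) = (-1.2, 0.4)
(a₂, b₂) = (-1.2, 0.4) − 0.2·(-9.2, 0.4) = (0.64, 0.32)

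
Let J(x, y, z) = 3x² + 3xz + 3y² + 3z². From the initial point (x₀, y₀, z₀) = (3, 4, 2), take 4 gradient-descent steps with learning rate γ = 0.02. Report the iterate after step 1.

(2.52, 3.52, 1.58)

∇J = (6x + 3z, 6y, 3x + 6z)
(x₁, y₁, z₁) = (3, 4, 2) − 0.02·(24, 24, 21) = (2.52, 3.52, 1.58)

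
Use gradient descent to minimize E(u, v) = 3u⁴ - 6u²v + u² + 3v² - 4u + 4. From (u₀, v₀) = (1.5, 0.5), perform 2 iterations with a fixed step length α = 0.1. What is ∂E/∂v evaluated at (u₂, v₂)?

9.033036465

∇E = (12u³ - 12uv + 2u - 4, -6u² + 6v)
Step 1: at (1.5, 0.5), ∇E = (30.5, -10.5) → (1.5, 0.5) − 0.1·(30.5, -10.5) = (-1.55, 1.55)
Step 2: at (-1.55, 1.55), ∇E = (-22.9565, -5.115) → (-1.55, 1.55) − 0.1·(-22.9565, -5.115) = (0.74565, 2.0615)
∂E/∂v at (0.74565, 2.0615) = 9.033036465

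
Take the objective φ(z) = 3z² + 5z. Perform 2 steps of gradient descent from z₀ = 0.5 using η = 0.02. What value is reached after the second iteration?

φ′(z) = 6z + 5
Step 1: φ′(0.5) = 8; z₁ = 0.5 − 0.02·8 = 0.34
Step 2: φ′(0.34) = 7.04; z₂ = 0.34 − 0.02·7.04 = 0.1992

0.1992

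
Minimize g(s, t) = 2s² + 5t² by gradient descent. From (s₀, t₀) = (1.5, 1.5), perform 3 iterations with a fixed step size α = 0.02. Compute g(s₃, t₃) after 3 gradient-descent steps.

∇g = (4s, 10t)
Step 1: at (1.5, 1.5), ∇g = (6, 15) → (1.5, 1.5) − 0.02·(6, 15) = (1.38, 1.2)
Step 2: at (1.38, 1.2), ∇g = (5.52, 12) → (1.38, 1.2) − 0.02·(5.52, 12) = (1.2696, 0.96)
Step 3: at (1.2696, 0.96), ∇g = (5.0784, 9.6) → (1.2696, 0.96) − 0.02·(5.0784, 9.6) = (1.168032, 0.768)
g(1.168032, 0.768) = 5.677717506048

5.677717506048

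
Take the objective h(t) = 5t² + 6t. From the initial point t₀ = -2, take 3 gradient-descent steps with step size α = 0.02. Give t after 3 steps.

h′(t) = 10t + 6
Step 1: h′(-2) = -14; t₁ = -2 − 0.02·(-14) = -1.72
Step 2: h′(-1.72) = -11.2; t₂ = -1.72 − 0.02·(-11.2) = -1.496
Step 3: h′(-1.496) = -8.96; t₃ = -1.496 − 0.02·(-8.96) = -1.3168

-1.3168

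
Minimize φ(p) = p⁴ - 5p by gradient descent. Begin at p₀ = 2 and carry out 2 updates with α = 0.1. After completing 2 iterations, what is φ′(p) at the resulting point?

φ′(p) = 4p³ - 5
p₁ = 2 − 0.1·27 = -0.7
p₂ = -0.7 − 0.1·(-6.372) = -0.0628
φ′(p) at (-0.0628) = -5.000990692608

-5.000990692608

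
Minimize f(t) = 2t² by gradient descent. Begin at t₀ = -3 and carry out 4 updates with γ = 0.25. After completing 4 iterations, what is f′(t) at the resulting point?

f′(t) = 4t
t₁ = -3 − 0.25·(-12) = 0
t₂ = 0 − 0.25·0 = 0
t₃ = 0 − 0.25·0 = 0
t₄ = 0 − 0.25·0 = 0
f′(t) at (0) = 0

0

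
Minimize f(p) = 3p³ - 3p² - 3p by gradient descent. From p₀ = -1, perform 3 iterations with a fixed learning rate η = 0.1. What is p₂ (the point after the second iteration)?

f′(p) = 9p² - 6p - 3
Step 1: f′(-1) = 12; p₁ = -1 − 0.1·12 = -2.2
Step 2: f′(-2.2) = 53.76; p₂ = -2.2 − 0.1·53.76 = -7.576

-7.576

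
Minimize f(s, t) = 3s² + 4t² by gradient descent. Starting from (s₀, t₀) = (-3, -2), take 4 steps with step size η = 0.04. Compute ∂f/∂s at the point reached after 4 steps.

-6.00519168

∇f = (6s, 8t)
Step 1: at (-3, -2), ∇f = (-18, -16) → (-3, -2) − 0.04·(-18, -16) = (-2.28, -1.36)
Step 2: at (-2.28, -1.36), ∇f = (-13.68, -10.88) → (-2.28, -1.36) − 0.04·(-13.68, -10.88) = (-1.7328, -0.9248)
Step 3: at (-1.7328, -0.9248), ∇f = (-10.3968, -7.3984) → (-1.7328, -0.9248) − 0.04·(-10.3968, -7.3984) = (-1.316928, -0.628864)
Step 4: at (-1.316928, -0.628864), ∇f = (-7.901568, -5.030912) → (-1.316928, -0.628864) − 0.04·(-7.901568, -5.030912) = (-1.00086528, -0.42762752)
∂f/∂s at (-1.00086528, -0.42762752) = -6.00519168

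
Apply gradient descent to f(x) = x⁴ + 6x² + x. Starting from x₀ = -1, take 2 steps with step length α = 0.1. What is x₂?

f′(x) = 4x³ + 12x + 1
x₁ = -1 − 0.1·(-15) = 0.5
x₂ = 0.5 − 0.1·7.5 = -0.25

-0.25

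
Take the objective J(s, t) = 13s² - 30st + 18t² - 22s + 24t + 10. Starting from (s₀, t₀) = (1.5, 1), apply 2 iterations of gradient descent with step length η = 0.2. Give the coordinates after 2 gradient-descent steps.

∇J = (26s - 30t - 22, -30s + 36t + 24)
(s₁, t₁) = (1.5, 1) − 0.2·(-13, 15) = (4.1, -2)
(s₂, t₂) = (4.1, -2) − 0.2·(144.6, -171) = (-24.82, 32.2)

(-24.82, 32.2)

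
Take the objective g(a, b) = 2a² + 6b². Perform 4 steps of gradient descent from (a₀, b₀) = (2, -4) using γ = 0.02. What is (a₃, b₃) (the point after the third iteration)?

(1.557376, -1.755904)

∇g = (4a, 12b)
Step 1: at (2, -4), ∇g = (8, -48) → (2, -4) − 0.02·(8, -48) = (1.84, -3.04)
Step 2: at (1.84, -3.04), ∇g = (7.36, -36.48) → (1.84, -3.04) − 0.02·(7.36, -36.48) = (1.6928, -2.3104)
Step 3: at (1.6928, -2.3104), ∇g = (6.7712, -27.7248) → (1.6928, -2.3104) − 0.02·(6.7712, -27.7248) = (1.557376, -1.755904)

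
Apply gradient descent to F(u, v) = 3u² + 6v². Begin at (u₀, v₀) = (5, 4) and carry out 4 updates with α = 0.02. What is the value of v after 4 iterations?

∇F = (6u, 12v)
(u₁, v₁) = (5, 4) − 0.02·(30, 48) = (4.4, 3.04)
(u₂, v₂) = (4.4, 3.04) − 0.02·(26.4, 36.48) = (3.872, 2.3104)
(u₃, v₃) = (3.872, 2.3104) − 0.02·(23.232, 27.7248) = (3.40736, 1.755904)
(u₄, v₄) = (3.40736, 1.755904) − 0.02·(20.44416, 21.070848) = (2.9984768, 1.33448704)
v = 1.33448704

1.33448704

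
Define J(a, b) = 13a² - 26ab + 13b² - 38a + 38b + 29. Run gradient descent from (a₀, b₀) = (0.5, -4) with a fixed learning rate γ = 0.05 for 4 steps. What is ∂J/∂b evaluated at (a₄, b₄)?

-517.7344

∇J = (26a - 26b - 38, -26a + 26b + 38)
Step 1: at (0.5, -4), ∇J = (79, -79) → (0.5, -4) − 0.05·(79, -79) = (-3.45, -0.05)
Step 2: at (-3.45, -0.05), ∇J = (-126.4, 126.4) → (-3.45, -0.05) − 0.05·(-126.4, 126.4) = (2.87, -6.37)
Step 3: at (2.87, -6.37), ∇J = (202.24, -202.24) → (2.87, -6.37) − 0.05·(202.24, -202.24) = (-7.242, 3.742)
Step 4: at (-7.242, 3.742), ∇J = (-323.584, 323.584) → (-7.242, 3.742) − 0.05·(-323.584, 323.584) = (8.9372, -12.4372)
∂J/∂b at (8.9372, -12.4372) = -517.7344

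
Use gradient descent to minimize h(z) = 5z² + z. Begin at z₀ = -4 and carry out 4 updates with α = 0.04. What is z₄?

h′(z) = 10z + 1
Step 1: h′(-4) = -39; z₁ = -4 − 0.04·(-39) = -2.44
Step 2: h′(-2.44) = -23.4; z₂ = -2.44 − 0.04·(-23.4) = -1.504
Step 3: h′(-1.504) = -14.04; z₃ = -1.504 − 0.04·(-14.04) = -0.9424
Step 4: h′(-0.9424) = -8.424; z₄ = -0.9424 − 0.04·(-8.424) = -0.60544

-0.60544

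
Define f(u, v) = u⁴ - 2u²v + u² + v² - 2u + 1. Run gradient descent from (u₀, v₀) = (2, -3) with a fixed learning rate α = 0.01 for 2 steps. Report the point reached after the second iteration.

(1.13462048, -2.762472)

∇f = (4u³ - 4uv + 2u - 2, -2u² + 2v)
Step 1: at (2, -3), ∇f = (58, -14) → (2, -3) − 0.01·(58, -14) = (1.42, -2.86)
Step 2: at (1.42, -2.86), ∇f = (28.537952, -9.7528) → (1.42, -2.86) − 0.01·(28.537952, -9.7528) = (1.13462048, -2.762472)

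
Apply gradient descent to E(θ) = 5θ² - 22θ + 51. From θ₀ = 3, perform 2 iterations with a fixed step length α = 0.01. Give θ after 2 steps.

2.848

E′(θ) = 10θ - 22
Step 1: E′(3) = 8; θ₁ = 3 − 0.01·8 = 2.92
Step 2: E′(2.92) = 7.2; θ₂ = 2.92 − 0.01·7.2 = 2.848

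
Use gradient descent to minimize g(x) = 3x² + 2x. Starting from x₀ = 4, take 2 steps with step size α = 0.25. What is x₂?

0.75

g′(x) = 6x + 2
Step 1: g′(4) = 26; x₁ = 4 − 0.25·26 = -2.5
Step 2: g′(-2.5) = -13; x₂ = -2.5 − 0.25·(-13) = 0.75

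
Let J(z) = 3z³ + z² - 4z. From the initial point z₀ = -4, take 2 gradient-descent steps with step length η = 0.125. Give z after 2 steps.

-487.65625

J′(z) = 9z² + 2z - 4
Step 1: J′(-4) = 132; z₁ = -4 − 0.125·132 = -20.5
Step 2: J′(-20.5) = 3737.25; z₂ = -20.5 − 0.125·3737.25 = -487.65625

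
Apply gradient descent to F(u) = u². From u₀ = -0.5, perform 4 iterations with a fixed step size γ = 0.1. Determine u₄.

-0.2048

F′(u) = 2u
Step 1: F′(-0.5) = -1; u₁ = -0.5 − 0.1·(-1) = -0.4
Step 2: F′(-0.4) = -0.8; u₂ = -0.4 − 0.1·(-0.8) = -0.32
Step 3: F′(-0.32) = -0.64; u₃ = -0.32 − 0.1·(-0.64) = -0.256
Step 4: F′(-0.256) = -0.512; u₄ = -0.256 − 0.1·(-0.512) = -0.2048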